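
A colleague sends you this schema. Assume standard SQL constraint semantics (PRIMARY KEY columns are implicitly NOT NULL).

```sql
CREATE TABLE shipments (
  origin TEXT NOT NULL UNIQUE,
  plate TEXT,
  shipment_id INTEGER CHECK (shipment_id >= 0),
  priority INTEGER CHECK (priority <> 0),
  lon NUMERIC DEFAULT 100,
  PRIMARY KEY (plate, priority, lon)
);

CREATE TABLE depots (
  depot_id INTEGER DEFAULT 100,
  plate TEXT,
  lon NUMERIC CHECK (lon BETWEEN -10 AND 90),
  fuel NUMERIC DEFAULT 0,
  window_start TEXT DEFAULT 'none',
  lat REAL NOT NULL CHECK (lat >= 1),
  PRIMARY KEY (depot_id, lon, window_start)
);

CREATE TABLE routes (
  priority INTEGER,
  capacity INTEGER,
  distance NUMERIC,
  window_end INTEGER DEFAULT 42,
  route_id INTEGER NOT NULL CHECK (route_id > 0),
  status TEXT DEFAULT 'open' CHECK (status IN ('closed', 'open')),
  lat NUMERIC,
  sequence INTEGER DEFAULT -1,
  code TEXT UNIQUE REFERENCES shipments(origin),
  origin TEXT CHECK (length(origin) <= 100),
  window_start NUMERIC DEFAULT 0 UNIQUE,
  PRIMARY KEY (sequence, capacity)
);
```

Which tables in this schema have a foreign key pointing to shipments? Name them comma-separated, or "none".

- routes.code references shipments(origin).

routes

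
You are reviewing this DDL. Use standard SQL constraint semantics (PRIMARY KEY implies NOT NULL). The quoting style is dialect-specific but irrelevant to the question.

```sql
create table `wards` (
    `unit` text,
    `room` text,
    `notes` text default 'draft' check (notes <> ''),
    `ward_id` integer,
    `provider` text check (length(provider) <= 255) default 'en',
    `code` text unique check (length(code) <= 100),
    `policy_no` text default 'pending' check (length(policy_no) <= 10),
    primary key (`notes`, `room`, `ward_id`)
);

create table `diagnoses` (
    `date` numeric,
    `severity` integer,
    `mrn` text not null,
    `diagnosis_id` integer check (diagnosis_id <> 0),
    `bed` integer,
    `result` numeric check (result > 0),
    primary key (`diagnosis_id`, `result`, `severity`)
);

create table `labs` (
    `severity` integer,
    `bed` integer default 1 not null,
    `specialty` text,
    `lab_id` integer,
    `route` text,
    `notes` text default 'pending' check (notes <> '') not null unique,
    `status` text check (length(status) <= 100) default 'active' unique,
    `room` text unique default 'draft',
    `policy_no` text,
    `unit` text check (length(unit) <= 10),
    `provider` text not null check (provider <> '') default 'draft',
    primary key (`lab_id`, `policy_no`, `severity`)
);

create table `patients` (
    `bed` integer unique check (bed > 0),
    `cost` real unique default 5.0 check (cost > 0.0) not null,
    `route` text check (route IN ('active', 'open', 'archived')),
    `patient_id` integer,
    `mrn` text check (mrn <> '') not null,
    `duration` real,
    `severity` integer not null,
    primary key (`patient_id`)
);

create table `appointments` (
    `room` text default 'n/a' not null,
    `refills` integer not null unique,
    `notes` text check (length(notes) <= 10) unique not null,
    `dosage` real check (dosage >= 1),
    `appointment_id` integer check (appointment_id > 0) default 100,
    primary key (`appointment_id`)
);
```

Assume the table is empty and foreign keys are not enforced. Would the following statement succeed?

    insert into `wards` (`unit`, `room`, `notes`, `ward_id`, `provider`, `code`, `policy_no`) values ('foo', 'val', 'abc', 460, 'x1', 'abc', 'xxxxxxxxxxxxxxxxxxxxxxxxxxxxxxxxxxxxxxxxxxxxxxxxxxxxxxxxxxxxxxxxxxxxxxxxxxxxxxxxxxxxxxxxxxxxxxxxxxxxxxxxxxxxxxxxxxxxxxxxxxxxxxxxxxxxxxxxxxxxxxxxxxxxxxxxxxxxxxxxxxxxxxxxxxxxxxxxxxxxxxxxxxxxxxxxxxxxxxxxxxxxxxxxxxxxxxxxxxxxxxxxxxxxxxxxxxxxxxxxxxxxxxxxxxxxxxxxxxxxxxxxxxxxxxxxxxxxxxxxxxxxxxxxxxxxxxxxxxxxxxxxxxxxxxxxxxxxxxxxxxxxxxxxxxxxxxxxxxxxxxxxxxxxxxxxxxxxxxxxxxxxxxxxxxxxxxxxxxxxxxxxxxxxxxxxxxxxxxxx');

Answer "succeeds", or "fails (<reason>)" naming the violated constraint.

The value 'xxxxxxxxxxxxxxxxxxxxxxxxxxxxxxxxxxxxxxxxxxxxxxxxxxxxxxxxxxxxxxxxxxxxxxxxxxxxxxxxxxxxxxxxxxxxxxxxxxxxxxxxxxxxxxxxxxxxxxxxxxxxxxxxxxxxxxxxxxxxxxxxxxxxxxxxxxxxxxxxxxxxxxxxxxxxxxxxxxxxxxxxxxxxxxxxxxxxxxxxxxxxxxxxxxxxxxxxxxxxxxxxxxxxxxxxxxxxxxxxxxxxxxxxxxxxxxxxxxxxxxxxxxxxxxxxxxxxxxxxxxxxxxxxxxxxxxxxxxxxxxxxxxxxxxxxxxxxxxxxxxxxxxxxxxxxxxxxxxxxxxxxxxxxxxxxxxxxxxxxxxxxxxxxxxxxxxxxxxxxxxxxxxxxxxxxxxxxxxxx' for policy_no violates CHECK (length(policy_no) <= 10).

fails (CHECK on policy_no)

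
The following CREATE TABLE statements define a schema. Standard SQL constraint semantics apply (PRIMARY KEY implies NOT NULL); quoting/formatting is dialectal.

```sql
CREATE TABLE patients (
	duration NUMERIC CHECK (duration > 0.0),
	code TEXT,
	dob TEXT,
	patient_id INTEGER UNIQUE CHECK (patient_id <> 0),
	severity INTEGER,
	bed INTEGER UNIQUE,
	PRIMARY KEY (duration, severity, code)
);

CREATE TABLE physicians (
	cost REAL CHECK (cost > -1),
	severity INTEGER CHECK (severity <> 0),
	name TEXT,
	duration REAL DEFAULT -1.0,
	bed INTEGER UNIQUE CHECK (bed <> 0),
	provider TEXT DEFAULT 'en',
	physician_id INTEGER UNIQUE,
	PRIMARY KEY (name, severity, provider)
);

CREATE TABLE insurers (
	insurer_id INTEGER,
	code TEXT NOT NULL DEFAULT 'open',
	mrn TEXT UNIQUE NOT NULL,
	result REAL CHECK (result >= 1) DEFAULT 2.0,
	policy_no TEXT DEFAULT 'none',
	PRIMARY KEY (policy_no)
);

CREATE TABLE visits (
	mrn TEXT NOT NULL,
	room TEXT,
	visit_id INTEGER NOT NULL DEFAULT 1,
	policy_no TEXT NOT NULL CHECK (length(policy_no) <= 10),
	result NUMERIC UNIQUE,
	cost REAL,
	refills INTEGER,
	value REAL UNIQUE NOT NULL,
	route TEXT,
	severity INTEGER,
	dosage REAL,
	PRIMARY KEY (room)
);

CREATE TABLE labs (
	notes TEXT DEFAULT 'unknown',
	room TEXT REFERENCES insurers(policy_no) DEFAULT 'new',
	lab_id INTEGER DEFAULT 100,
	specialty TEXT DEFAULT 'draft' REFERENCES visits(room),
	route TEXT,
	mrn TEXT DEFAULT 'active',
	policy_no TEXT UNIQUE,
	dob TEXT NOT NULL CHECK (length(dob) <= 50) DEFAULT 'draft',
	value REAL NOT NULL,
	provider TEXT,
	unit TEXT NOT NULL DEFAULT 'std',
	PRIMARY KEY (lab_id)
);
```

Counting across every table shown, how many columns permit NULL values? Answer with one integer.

patients: 3 nullable (dob, patient_id, bed — PK (duration, severity, code) and explicit NOT NULL columns excluded).
physicians: 4 nullable (cost, duration, bed, physician_id — PK (name, severity, provider) and explicit NOT NULL columns excluded).
insurers: 2 nullable (insurer_id, result — PK (policy_no) and explicit NOT NULL columns excluded).
visits: 6 nullable (result, cost, refills, route, severity, dosage — PK (room) and explicit NOT NULL columns excluded).
labs: 7 nullable (notes, room, specialty, route, mrn, policy_no, provider — PK (lab_id) and explicit NOT NULL columns excluded).
Total: 3 + 4 + 2 + 6 + 7 = 22.

22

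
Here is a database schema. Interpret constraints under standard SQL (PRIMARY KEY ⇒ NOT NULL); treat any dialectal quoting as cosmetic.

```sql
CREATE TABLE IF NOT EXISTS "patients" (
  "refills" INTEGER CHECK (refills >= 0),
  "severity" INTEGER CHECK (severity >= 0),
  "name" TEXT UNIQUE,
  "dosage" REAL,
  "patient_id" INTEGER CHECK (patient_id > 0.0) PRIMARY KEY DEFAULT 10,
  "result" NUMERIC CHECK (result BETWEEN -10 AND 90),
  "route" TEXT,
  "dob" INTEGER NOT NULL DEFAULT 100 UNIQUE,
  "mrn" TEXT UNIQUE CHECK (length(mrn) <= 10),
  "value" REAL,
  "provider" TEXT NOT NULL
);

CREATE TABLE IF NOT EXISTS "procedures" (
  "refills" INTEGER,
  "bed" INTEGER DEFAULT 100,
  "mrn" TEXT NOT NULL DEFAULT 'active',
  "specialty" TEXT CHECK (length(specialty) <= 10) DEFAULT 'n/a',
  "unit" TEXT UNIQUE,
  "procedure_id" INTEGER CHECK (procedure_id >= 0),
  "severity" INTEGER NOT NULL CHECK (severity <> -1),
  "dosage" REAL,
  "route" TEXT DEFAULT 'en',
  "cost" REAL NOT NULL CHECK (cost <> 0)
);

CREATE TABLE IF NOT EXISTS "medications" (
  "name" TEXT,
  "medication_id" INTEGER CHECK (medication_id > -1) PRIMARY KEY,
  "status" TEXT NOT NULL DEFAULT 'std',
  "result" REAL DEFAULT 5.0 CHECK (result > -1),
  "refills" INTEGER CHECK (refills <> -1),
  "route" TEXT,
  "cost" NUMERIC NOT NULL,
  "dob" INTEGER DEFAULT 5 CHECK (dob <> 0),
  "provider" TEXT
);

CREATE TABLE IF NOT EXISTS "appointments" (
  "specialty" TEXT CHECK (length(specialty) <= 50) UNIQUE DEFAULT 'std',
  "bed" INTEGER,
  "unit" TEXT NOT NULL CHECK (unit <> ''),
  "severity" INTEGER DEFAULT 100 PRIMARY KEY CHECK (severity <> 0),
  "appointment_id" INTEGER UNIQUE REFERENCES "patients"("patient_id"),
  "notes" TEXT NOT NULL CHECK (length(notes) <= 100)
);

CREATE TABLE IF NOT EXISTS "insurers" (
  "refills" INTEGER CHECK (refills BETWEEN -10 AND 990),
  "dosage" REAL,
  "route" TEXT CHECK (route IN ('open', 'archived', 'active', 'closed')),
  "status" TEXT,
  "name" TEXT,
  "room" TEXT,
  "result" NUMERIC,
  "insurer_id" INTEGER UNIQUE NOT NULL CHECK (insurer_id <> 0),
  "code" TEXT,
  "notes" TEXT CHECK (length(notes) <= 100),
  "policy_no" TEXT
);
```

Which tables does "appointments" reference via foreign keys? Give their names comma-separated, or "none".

patients

- appointment_id REFERENCES patients(patient_id).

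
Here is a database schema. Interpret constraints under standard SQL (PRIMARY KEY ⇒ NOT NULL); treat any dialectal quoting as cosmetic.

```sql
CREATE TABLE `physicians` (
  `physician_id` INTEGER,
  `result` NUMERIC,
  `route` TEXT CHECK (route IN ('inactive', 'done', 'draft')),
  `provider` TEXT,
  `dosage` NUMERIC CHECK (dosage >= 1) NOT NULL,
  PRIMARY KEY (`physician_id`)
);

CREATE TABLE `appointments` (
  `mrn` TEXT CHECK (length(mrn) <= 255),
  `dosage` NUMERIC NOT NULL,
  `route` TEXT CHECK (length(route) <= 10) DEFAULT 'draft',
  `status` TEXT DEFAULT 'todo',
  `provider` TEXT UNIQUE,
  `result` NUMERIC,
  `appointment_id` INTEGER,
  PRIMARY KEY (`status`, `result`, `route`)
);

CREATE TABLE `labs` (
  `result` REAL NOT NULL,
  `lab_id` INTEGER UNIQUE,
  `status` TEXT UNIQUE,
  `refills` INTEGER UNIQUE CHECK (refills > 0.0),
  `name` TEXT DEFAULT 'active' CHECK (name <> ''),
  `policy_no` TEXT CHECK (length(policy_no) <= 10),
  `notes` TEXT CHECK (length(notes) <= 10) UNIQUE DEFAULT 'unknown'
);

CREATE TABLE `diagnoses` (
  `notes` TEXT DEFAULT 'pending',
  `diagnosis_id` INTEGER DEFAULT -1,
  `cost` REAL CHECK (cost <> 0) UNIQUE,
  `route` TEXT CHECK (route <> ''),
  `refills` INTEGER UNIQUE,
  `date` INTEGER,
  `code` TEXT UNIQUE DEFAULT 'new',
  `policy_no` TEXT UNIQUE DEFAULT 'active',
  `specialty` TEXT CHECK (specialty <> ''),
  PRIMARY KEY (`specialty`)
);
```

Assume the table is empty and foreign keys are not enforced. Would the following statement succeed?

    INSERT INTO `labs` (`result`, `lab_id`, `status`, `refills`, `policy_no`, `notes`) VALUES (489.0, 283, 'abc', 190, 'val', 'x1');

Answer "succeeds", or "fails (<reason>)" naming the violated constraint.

succeeds

NOT NULL columns: result is supplied.
CHECK constraints: 190 satisfies (refills > 0.0); 'val' satisfies (length(policy_no) <= 10); 'x1' satisfies (length(notes) <= 10).
No constraint is violated.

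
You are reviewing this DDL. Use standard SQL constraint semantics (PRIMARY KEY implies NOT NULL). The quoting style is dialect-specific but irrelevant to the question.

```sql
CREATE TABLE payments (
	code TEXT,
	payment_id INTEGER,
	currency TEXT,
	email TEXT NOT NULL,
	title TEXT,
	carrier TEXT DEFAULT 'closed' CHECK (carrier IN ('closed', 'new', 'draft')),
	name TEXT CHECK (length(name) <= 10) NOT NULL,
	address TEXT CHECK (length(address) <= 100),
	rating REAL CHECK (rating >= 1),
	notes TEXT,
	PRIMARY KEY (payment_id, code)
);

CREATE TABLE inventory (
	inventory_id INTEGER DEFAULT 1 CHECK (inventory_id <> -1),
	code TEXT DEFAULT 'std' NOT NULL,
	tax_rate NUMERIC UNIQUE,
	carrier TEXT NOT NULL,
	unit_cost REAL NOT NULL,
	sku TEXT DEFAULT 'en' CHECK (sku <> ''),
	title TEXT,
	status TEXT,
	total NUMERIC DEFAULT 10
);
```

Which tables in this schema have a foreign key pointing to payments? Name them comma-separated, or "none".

No REFERENCES clause anywhere in the schema names payments.

none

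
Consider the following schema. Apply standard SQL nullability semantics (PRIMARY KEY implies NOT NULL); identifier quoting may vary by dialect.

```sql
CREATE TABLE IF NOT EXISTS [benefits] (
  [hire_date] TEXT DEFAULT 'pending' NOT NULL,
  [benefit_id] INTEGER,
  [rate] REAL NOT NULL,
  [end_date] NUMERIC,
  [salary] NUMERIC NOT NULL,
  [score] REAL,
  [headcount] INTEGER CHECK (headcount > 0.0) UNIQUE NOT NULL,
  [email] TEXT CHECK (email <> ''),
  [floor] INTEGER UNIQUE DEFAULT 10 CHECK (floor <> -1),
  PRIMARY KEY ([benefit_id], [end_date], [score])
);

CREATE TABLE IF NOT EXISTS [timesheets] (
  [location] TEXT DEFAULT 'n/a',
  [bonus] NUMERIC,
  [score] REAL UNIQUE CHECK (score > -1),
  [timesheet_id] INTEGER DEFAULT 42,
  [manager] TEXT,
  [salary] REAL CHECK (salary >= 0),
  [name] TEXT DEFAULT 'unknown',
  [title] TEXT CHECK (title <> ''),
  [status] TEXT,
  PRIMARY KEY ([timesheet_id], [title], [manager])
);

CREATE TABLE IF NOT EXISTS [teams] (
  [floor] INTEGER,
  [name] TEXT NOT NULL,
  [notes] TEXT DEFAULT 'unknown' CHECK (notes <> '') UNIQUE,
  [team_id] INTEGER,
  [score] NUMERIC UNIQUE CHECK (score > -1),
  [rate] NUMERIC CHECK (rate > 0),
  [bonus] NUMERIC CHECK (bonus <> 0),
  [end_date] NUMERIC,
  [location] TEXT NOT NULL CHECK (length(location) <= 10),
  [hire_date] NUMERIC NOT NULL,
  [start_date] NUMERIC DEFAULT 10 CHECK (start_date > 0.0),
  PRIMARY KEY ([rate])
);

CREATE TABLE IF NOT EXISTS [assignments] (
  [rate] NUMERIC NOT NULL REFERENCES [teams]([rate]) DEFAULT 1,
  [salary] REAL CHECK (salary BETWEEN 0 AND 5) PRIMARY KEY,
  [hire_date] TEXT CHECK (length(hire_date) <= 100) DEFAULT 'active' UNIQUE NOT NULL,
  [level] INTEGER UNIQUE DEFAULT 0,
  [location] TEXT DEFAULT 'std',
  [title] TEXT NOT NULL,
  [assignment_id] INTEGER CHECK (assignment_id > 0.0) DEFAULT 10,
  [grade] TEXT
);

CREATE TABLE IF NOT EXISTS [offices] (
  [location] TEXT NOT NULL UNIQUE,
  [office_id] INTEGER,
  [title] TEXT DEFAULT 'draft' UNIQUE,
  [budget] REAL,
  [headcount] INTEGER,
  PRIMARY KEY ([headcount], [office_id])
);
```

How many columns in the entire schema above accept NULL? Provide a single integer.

benefits: 2 nullable (email, floor — PK (benefit_id, end_date, score) and explicit NOT NULL columns excluded).
timesheets: 6 nullable (location, bonus, score, salary, name, status — PK (timesheet_id, title, manager) and explicit NOT NULL columns excluded).
teams: 7 nullable (floor, notes, team_id, score, bonus, end_date, start_date — PK (rate) and explicit NOT NULL columns excluded).
assignments: 4 nullable (level, location, assignment_id, grade — PK (salary) and explicit NOT NULL columns excluded).
offices: 2 nullable (title, budget — PK (headcount, office_id) and explicit NOT NULL columns excluded).
Total: 2 + 6 + 7 + 4 + 2 = 21.

21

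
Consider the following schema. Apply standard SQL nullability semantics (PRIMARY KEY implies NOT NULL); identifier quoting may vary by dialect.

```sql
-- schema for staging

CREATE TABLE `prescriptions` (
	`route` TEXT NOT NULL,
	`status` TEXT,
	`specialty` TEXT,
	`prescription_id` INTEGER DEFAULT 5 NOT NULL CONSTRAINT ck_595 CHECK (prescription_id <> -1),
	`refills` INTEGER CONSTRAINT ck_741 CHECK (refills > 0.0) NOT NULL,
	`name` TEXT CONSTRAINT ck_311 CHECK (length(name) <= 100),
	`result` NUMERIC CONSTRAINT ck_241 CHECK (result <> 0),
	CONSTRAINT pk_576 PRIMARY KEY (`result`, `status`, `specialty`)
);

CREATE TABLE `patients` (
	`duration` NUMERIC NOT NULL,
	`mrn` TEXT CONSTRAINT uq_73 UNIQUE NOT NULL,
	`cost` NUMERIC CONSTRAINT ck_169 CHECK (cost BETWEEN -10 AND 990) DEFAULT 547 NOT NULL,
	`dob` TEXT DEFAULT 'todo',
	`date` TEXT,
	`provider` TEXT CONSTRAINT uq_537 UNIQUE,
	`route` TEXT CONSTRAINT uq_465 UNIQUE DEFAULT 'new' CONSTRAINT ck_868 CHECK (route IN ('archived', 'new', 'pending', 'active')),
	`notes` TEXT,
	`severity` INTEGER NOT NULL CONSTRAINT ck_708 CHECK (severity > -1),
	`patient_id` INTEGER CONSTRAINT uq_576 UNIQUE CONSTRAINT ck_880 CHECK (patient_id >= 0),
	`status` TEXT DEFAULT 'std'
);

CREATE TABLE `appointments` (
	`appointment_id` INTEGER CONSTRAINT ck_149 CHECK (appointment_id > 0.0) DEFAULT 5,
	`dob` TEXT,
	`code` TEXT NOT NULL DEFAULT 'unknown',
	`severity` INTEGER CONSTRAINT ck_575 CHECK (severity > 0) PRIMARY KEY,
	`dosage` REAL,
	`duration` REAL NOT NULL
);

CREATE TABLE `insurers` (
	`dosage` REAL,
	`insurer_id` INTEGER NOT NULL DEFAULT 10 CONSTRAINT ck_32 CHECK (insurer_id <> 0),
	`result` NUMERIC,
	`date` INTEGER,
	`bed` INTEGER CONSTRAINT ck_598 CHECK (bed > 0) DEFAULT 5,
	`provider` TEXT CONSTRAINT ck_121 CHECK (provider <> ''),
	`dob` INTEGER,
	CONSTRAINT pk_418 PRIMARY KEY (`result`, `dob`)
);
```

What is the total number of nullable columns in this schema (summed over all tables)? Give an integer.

15

prescriptions: 1 nullable (name — PK (result, status, specialty) and explicit NOT NULL columns excluded).
patients: 7 nullable (dob, date, provider, route, notes, patient_id, status — PK none and explicit NOT NULL columns excluded).
appointments: 3 nullable (appointment_id, dob, dosage — PK (severity) and explicit NOT NULL columns excluded).
insurers: 4 nullable (dosage, date, bed, provider — PK (result, dob) and explicit NOT NULL columns excluded).
Total: 1 + 7 + 3 + 4 = 15.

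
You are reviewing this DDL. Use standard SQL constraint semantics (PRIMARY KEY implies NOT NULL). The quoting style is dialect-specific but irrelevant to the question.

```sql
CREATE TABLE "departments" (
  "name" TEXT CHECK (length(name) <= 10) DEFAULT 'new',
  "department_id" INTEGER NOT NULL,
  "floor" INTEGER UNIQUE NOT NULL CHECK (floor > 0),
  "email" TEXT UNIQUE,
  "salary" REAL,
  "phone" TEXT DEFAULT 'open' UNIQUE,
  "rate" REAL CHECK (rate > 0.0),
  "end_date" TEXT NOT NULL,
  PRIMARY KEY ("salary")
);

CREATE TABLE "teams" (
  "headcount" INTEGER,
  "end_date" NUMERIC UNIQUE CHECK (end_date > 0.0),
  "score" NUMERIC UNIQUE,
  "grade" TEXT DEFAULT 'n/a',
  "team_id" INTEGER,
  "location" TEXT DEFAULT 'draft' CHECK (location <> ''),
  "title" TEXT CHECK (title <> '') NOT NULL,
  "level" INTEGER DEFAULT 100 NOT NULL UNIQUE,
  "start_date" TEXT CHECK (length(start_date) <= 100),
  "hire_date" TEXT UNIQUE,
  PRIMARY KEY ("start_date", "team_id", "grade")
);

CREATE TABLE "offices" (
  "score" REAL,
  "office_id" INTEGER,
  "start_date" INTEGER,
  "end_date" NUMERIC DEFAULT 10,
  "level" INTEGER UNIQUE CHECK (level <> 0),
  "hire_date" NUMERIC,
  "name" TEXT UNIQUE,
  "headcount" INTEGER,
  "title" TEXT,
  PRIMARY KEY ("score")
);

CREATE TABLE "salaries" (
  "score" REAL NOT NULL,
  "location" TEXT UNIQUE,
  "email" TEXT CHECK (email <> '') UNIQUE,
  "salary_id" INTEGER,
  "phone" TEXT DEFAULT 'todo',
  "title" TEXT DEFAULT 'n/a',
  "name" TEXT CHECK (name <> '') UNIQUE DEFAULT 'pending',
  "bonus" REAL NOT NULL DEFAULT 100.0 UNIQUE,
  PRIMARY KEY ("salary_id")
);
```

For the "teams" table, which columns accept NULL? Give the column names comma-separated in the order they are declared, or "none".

headcount, end_date, score, location, hire_date

- headcount: no NOT NULL constraint applies → nullable.
- end_date: CHECK does not forbid NULL (a CHECK constraint passes when its expression is NULL) → nullable.
- score: UNIQUE does not imply NOT NULL → nullable.
- grade: part of the PRIMARY KEY, which implies NOT NULL → not nullable.
- team_id: part of the PRIMARY KEY, which implies NOT NULL → not nullable.
- location: CHECK does not forbid NULL (a CHECK constraint passes when its expression is NULL) → nullable.
- title: declared NOT NULL → not nullable.
- level: declared NOT NULL → not nullable.
- start_date: part of the PRIMARY KEY, which implies NOT NULL → not nullable.
- hire_date: UNIQUE does not imply NOT NULL → nullable.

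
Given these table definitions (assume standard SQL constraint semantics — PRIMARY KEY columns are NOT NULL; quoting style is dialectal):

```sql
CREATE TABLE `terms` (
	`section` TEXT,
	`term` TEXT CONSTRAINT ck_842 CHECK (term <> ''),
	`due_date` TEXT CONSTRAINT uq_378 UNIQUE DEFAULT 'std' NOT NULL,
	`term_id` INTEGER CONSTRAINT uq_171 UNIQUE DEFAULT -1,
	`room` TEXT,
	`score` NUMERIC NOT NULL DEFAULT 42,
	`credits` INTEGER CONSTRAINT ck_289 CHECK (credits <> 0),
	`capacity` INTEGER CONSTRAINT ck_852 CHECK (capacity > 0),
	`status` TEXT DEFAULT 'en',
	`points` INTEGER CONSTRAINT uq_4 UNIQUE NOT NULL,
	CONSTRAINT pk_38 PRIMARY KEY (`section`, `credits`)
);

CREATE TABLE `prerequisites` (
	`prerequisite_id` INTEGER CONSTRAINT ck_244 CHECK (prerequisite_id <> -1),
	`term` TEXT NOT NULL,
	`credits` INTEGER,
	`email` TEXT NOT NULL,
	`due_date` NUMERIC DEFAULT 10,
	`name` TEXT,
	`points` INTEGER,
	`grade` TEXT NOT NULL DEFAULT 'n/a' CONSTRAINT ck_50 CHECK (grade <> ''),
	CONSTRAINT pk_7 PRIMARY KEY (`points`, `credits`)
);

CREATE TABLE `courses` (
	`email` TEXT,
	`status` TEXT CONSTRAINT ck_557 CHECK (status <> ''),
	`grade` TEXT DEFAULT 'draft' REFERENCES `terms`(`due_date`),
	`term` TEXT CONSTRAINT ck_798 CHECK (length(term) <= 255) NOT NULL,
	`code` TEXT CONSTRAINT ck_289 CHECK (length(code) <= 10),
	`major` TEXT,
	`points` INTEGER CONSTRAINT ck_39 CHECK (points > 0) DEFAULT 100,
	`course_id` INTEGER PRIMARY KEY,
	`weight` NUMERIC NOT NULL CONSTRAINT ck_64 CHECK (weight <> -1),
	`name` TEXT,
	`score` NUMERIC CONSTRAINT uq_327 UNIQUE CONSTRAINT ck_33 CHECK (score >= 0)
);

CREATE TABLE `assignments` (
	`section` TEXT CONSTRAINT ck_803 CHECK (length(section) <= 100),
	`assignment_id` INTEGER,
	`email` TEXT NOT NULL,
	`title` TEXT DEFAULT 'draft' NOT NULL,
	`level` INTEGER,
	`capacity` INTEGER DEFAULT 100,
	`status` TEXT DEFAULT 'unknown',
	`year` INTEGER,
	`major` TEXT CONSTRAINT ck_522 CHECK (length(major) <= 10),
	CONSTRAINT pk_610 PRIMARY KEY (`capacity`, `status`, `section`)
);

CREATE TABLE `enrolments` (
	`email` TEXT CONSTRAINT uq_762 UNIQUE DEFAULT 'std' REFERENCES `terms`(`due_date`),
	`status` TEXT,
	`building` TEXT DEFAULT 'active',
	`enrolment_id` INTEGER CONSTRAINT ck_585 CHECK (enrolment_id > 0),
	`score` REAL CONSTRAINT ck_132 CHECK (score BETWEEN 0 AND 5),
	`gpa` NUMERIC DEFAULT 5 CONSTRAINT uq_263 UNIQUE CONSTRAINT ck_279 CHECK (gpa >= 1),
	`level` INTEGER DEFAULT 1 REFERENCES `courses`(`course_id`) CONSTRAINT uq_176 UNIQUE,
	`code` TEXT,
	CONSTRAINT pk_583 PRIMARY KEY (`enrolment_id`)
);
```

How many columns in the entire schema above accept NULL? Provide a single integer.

terms: 5 nullable (term, term_id, room, capacity, status — PK (section, credits) and explicit NOT NULL columns excluded).
prerequisites: 3 nullable (prerequisite_id, due_date, name — PK (points, credits) and explicit NOT NULL columns excluded).
courses: 8 nullable (email, status, grade, code, major, points, name, score — PK (course_id) and explicit NOT NULL columns excluded).
assignments: 4 nullable (assignment_id, level, year, major — PK (capacity, status, section) and explicit NOT NULL columns excluded).
enrolments: 7 nullable (email, status, building, score, gpa, level, code — PK (enrolment_id) and explicit NOT NULL columns excluded).
Total: 5 + 3 + 8 + 4 + 7 = 27.

27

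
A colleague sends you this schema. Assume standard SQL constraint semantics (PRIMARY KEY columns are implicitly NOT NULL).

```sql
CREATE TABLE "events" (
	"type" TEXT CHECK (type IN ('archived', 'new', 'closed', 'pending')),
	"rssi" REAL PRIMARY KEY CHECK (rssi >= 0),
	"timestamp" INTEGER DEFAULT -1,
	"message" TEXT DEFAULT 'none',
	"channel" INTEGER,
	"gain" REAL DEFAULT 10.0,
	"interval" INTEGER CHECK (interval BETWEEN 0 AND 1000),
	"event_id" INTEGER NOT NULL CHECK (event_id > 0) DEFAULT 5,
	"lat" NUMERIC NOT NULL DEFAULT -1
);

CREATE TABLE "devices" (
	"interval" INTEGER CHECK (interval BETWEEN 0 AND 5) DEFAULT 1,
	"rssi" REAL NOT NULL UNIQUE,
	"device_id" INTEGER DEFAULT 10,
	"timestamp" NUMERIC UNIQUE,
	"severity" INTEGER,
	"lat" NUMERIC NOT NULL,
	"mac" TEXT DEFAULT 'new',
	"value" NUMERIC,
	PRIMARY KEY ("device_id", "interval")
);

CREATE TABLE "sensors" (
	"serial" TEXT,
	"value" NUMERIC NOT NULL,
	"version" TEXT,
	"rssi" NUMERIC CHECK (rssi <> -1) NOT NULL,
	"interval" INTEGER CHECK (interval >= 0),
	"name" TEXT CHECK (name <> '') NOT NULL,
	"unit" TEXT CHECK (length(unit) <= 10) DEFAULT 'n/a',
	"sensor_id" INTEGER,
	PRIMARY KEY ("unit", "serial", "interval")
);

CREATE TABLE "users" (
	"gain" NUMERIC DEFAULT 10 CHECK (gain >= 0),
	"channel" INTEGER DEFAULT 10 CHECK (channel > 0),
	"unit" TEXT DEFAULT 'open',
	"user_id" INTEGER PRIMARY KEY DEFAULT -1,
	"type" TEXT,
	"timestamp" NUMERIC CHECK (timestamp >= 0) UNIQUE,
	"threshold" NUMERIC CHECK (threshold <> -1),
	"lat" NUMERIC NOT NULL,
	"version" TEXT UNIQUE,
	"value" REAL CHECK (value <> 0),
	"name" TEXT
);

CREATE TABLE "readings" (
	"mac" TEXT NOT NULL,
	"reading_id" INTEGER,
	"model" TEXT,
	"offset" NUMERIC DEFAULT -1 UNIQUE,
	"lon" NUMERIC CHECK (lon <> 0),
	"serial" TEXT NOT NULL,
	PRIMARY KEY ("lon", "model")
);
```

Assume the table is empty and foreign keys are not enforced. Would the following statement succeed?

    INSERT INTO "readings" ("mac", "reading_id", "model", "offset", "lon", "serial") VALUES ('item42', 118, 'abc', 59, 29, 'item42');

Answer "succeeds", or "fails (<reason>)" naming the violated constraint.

succeeds

NOT NULL columns: lon is supplied; mac is supplied; model is supplied; serial is supplied.
CHECK constraints: 29 satisfies (lon <> 0).
No constraint is violated.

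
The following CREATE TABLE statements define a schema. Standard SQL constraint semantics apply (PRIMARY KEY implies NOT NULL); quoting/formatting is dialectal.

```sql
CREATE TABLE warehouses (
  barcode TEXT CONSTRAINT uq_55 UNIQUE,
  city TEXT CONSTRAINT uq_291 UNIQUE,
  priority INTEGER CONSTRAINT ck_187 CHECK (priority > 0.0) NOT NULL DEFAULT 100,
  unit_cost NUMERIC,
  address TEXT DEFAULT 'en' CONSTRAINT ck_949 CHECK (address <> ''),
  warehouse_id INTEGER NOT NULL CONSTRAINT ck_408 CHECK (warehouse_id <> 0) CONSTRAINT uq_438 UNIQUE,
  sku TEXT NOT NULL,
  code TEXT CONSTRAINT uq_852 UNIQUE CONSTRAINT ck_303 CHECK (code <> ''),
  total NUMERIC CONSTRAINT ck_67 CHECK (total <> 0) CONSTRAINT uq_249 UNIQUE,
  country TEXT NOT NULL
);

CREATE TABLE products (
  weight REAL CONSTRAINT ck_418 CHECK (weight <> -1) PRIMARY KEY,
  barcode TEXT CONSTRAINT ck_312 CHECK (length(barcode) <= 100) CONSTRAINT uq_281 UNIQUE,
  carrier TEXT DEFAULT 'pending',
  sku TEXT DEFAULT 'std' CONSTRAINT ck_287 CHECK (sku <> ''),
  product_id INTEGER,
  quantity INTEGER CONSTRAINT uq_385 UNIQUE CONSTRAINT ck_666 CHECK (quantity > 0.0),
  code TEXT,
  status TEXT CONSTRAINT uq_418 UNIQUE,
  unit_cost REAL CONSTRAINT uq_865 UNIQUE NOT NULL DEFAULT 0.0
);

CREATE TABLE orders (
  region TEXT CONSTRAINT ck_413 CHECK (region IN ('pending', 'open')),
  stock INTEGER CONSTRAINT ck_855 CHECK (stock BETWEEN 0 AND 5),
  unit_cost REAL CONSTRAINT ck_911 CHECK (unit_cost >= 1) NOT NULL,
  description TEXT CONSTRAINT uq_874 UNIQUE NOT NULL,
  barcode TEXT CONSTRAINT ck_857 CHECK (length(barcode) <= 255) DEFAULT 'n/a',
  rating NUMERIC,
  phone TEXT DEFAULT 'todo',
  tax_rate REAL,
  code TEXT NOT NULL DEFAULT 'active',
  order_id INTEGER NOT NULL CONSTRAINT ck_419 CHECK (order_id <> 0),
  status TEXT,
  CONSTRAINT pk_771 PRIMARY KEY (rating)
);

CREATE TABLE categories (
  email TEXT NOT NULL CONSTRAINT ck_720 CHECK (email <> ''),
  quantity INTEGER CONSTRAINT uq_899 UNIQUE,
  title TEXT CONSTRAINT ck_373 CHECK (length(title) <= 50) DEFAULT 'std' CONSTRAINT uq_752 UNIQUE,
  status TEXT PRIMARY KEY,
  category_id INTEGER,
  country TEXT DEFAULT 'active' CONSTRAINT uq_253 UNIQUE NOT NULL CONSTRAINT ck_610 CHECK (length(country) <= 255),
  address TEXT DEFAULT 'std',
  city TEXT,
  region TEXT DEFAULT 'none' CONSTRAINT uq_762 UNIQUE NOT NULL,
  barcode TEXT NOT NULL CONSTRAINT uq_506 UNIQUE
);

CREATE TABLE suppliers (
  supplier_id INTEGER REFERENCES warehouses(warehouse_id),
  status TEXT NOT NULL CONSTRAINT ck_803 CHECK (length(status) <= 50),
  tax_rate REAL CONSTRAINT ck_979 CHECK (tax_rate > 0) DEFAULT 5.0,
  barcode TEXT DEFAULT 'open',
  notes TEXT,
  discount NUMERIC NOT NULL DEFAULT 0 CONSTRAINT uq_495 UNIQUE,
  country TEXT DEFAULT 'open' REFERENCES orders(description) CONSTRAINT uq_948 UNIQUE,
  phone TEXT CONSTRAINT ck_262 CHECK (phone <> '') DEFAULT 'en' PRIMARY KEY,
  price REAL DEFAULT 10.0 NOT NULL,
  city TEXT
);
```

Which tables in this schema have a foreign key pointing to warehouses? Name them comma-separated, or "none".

- suppliers.supplier_id references warehouses(warehouse_id).

suppliers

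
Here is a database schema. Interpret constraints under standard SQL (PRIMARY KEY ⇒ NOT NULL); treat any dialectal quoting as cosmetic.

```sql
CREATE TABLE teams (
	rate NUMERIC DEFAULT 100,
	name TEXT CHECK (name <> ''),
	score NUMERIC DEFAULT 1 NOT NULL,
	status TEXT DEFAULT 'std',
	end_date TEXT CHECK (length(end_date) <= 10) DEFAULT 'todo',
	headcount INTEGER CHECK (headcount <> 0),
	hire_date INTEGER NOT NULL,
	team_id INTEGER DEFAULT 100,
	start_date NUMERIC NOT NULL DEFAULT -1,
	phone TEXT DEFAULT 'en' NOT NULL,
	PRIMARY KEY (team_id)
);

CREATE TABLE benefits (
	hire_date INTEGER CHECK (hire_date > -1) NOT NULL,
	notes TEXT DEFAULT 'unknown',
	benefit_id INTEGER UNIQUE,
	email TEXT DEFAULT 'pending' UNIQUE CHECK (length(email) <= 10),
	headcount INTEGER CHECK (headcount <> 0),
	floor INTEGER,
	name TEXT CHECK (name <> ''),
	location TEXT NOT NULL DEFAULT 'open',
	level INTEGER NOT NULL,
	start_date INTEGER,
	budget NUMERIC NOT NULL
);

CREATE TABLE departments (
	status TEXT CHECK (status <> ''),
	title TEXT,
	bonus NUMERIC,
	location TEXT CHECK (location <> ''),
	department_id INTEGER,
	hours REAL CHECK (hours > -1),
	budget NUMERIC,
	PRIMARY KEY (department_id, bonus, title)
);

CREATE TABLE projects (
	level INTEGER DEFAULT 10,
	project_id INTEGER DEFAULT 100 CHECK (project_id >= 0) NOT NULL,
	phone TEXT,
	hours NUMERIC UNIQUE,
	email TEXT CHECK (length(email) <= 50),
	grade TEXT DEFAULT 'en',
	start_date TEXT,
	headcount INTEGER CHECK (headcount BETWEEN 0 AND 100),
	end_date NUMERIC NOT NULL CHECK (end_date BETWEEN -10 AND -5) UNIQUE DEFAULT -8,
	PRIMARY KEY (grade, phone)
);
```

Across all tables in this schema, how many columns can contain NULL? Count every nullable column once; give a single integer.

teams: 5 nullable (rate, name, status, end_date, headcount — PK (team_id) and explicit NOT NULL columns excluded).
benefits: 7 nullable (notes, benefit_id, email, headcount, floor, name, start_date — PK none and explicit NOT NULL columns excluded).
departments: 4 nullable (status, location, hours, budget — PK (department_id, bonus, title) and explicit NOT NULL columns excluded).
projects: 5 nullable (level, hours, email, start_date, headcount — PK (grade, phone) and explicit NOT NULL columns excluded).
Total: 5 + 7 + 4 + 5 = 21.

21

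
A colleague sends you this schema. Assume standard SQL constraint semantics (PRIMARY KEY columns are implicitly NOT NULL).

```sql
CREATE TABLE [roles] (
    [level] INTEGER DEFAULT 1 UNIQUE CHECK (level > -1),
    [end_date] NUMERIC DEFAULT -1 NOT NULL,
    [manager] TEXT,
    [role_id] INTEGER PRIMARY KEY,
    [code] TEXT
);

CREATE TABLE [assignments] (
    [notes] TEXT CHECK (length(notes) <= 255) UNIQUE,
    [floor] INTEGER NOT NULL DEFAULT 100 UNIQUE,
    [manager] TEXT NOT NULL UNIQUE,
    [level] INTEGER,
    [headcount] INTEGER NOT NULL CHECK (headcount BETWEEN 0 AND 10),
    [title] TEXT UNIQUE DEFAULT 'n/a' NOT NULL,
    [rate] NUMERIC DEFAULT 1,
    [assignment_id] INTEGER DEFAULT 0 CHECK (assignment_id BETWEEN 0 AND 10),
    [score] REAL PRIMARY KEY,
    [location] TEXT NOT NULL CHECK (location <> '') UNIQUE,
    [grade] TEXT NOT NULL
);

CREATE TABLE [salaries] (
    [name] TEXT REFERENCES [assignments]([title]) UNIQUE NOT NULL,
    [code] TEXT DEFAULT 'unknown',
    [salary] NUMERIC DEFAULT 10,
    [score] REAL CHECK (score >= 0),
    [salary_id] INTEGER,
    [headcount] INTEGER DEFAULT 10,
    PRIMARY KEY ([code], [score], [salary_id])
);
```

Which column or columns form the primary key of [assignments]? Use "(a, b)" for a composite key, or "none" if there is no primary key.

score

score is declared PRIMARY KEY inline on the column.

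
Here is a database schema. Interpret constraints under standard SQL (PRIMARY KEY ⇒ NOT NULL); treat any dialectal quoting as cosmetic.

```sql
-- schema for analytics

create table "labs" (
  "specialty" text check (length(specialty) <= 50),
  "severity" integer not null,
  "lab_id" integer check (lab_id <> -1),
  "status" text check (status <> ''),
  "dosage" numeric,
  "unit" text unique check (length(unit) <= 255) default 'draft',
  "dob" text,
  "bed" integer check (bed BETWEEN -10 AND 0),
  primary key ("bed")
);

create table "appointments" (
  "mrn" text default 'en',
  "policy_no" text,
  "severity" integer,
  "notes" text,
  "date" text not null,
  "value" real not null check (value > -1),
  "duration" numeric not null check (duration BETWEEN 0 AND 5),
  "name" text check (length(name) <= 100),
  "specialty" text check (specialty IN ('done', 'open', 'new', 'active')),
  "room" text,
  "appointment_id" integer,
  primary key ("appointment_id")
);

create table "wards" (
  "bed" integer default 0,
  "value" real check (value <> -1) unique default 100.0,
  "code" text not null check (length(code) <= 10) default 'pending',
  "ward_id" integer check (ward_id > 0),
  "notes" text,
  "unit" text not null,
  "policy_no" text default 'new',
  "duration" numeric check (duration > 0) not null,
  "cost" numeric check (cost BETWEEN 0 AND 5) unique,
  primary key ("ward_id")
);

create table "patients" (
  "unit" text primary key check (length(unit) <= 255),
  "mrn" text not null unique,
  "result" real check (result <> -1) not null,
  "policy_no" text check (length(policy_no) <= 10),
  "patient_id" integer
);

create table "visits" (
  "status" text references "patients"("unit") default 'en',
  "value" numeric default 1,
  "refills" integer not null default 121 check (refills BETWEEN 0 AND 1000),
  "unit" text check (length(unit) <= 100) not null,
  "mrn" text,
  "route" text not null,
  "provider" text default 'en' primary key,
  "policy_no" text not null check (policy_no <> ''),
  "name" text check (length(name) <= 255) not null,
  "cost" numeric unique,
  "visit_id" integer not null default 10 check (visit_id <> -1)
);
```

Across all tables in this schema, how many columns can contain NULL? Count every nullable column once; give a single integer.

labs: 6 nullable (specialty, lab_id, status, dosage, unit, dob — PK (bed) and explicit NOT NULL columns excluded).
appointments: 7 nullable (mrn, policy_no, severity, notes, name, specialty, room — PK (appointment_id) and explicit NOT NULL columns excluded).
wards: 5 nullable (bed, value, notes, policy_no, cost — PK (ward_id) and explicit NOT NULL columns excluded).
patients: 2 nullable (policy_no, patient_id — PK (unit) and explicit NOT NULL columns excluded).
visits: 4 nullable (status, value, mrn, cost — PK (provider) and explicit NOT NULL columns excluded).
Total: 6 + 7 + 5 + 2 + 4 = 24.

24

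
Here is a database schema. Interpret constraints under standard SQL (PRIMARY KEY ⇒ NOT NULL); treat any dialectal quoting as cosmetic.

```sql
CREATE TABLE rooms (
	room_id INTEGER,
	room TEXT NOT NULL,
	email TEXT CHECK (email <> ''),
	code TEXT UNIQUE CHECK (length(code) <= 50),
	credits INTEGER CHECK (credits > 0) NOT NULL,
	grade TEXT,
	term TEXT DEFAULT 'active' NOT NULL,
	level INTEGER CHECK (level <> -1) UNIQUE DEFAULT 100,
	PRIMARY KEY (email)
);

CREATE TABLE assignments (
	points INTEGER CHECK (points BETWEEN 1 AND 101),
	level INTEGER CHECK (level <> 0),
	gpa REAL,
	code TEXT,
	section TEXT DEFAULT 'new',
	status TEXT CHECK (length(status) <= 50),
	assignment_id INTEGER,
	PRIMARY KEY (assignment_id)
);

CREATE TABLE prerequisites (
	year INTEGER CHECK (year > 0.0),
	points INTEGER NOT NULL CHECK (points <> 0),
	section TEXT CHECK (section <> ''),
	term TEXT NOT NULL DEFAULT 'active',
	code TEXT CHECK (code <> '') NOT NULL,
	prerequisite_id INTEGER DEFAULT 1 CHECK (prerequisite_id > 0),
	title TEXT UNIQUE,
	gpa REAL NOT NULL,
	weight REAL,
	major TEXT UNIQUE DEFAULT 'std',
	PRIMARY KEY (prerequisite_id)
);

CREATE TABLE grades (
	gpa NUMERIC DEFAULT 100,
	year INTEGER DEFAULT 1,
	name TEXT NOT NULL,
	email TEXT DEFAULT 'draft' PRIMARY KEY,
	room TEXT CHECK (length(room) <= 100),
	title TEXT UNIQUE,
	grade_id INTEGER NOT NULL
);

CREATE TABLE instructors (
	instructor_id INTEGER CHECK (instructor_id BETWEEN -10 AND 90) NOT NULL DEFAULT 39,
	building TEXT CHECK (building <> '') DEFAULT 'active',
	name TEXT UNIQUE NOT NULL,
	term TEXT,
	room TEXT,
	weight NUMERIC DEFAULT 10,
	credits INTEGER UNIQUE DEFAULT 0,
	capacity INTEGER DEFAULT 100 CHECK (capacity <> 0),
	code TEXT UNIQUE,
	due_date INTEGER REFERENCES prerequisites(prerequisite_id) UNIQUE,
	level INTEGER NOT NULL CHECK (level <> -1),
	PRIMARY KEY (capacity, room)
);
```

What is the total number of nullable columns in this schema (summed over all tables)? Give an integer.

rooms: 4 nullable (room_id, code, grade, level — PK (email) and explicit NOT NULL columns excluded).
assignments: 6 nullable (points, level, gpa, code, section, status — PK (assignment_id) and explicit NOT NULL columns excluded).
prerequisites: 5 nullable (year, section, title, weight, major — PK (prerequisite_id) and explicit NOT NULL columns excluded).
grades: 4 nullable (gpa, year, room, title — PK (email) and explicit NOT NULL columns excluded).
instructors: 6 nullable (building, term, weight, credits, code, due_date — PK (capacity, room) and explicit NOT NULL columns excluded).
Total: 4 + 6 + 5 + 4 + 6 = 25.

25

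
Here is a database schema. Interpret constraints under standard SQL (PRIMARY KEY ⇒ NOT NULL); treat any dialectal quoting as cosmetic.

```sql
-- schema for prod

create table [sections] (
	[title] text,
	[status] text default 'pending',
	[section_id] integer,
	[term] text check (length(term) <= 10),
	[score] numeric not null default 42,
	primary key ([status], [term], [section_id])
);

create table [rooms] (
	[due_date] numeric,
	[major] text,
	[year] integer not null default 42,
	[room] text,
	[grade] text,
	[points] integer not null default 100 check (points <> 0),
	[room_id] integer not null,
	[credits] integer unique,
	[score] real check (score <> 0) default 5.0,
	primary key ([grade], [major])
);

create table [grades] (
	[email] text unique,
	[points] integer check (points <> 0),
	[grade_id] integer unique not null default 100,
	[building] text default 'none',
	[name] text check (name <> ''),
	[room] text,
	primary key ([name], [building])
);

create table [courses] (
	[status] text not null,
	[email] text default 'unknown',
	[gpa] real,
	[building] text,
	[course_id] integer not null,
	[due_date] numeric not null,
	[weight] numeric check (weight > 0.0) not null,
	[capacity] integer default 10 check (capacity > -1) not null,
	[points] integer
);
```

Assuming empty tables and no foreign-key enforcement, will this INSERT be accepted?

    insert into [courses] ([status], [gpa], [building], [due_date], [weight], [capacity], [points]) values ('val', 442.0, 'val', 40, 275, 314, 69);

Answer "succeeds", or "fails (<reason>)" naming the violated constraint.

course_id is omitted from the column list and has no DEFAULT, so it would receive NULL.
But course_id is declared NOT NULL.

fails (NOT NULL on course_id)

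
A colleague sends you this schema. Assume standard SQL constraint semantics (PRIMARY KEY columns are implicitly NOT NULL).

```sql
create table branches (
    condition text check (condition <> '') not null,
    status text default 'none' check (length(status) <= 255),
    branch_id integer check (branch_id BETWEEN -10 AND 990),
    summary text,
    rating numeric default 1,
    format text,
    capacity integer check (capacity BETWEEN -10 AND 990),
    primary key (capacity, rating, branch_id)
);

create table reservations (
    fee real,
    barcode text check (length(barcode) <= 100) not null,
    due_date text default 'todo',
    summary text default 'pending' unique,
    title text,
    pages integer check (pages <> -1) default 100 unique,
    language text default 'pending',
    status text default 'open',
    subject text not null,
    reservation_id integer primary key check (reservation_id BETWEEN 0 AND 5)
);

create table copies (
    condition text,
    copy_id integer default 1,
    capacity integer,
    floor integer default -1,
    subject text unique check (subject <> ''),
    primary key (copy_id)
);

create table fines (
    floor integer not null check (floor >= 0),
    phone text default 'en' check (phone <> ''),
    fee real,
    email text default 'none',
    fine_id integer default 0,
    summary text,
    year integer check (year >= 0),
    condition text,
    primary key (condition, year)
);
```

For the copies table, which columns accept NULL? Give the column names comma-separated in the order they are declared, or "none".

- condition: no NOT NULL constraint applies → nullable.
- copy_id: part of the PRIMARY KEY, which implies NOT NULL → not nullable.
- capacity: no NOT NULL constraint applies → nullable.
- floor: DEFAULT only fills an omitted column; an explicit NULL is still allowed → nullable.
- subject: CHECK does not forbid NULL (a CHECK constraint passes when its expression is NULL) → nullable.

condition, capacity, floor, subject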